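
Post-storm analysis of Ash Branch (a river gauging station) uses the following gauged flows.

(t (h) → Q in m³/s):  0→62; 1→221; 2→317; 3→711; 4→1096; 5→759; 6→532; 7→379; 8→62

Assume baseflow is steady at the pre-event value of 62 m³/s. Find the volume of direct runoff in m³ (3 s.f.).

V ≈ 1.29 × 10^7 m³

Direct-runoff ordinates (Q − Q_b): 0.0, 159.0, 255.0, 649.0, 1034.0, 697.0, 470.0, 317.0, 0.0 m³/s.
ΣQ_DR = 3581 m³/s.
With Δt = 1 h = 3600 s, V = ΣQ_DR · Δt = 3581 × 3600 = 1.29 × 10^7 m³.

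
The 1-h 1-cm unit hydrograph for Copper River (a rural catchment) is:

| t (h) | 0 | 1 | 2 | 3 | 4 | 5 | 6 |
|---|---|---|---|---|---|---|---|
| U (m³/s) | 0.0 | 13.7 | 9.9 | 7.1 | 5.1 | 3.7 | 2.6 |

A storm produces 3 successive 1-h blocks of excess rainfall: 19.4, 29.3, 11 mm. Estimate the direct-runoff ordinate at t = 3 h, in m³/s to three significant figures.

By discrete convolution, Q_j = Σ (P_i / 10 mm) · U_{j−i}.
At t = 3 h (j=3): Q = (19.4/10)·7.1 + (29.3/10)·9.9 + (11/10)·13.7 = 57.9 m³/s.

Q ≈ 57.9 m³/s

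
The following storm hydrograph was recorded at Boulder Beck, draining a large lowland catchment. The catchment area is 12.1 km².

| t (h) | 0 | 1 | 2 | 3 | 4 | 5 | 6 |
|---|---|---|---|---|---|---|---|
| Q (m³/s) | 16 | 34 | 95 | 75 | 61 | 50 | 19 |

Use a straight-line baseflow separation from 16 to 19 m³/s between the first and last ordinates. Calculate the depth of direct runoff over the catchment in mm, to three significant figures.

Direct runoff: 0.00, 17.50, 78.00, 57.50, 43.00, 31.50, 0.00 m³/s; ΣQ_DR = 227.5 m³/s.
V = ΣQ_DR · Δt = 227.5 × 3600 s = 8.190 × 10^5 m³.
Over A = 12.1 km², depth = V / A = 67.7 mm.

d ≈ 67.7 mm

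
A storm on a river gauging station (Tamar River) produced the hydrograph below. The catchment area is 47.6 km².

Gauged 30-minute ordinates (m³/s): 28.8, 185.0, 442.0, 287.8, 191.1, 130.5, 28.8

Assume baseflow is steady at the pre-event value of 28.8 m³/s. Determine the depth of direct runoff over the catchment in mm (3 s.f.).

d ≈ 41.3 mm

Direct runoff: 0.0, 156.2, 413.2, 259.0, 162.3, 101.7, 0.0 m³/s; ΣQ_DR = 1092 m³/s.
V = ΣQ_DR · Δt = 1092 × 1800 s = 1.966 × 10^6 m³.
Over A = 47.6 km², depth = V / A = 41.3 mm.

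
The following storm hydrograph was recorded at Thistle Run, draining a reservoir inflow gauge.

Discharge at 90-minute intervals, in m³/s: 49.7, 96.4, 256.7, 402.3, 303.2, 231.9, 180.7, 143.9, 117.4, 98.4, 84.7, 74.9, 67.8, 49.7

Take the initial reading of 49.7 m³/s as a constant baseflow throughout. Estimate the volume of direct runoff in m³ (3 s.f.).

V ≈ 7.89 × 10^6 m³

Direct-runoff ordinates (Q − Q_b): 0.0, 46.7, 207.0, 352.6, 253.5, 182.2, 131.0, 94.2, 67.7, 48.7, 35.0, 25.2, 18.1, 0.0 m³/s.
ΣQ_DR = 1462 m³/s.
With Δt = 1.5 h = 5400 s, V = ΣQ_DR · Δt = 1462 × 5400 = 7.89 × 10^6 m³.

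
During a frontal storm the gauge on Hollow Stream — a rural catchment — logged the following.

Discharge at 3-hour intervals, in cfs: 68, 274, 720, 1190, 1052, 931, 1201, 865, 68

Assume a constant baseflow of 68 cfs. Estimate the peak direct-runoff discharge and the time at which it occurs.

Q_p = 1133.0 cfs at t = 18 h

Subtracting baseflow gives direct-runoff ordinates: 0.0, 206.0, 652.0, 1122.0, 984.0, 863.0, 1133.0, 797.0, 0.0 cfs.
The maximum is 1133.0 cfs, occurring at the reading for t = 18 h.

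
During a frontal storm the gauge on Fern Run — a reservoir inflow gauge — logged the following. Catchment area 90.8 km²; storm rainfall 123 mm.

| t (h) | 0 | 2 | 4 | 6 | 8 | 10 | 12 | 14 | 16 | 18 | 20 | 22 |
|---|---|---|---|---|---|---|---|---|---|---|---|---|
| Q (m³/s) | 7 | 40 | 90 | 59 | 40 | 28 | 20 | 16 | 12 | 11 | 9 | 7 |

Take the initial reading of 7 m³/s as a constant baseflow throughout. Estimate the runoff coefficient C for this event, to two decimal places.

ΣQ_DR = 255.0 m³/s; V = ΣQ_DR·Δt = 1.836 × 10^6 m³.
Runoff depth d = V / A = 20.22 mm.
C = d / P = 20.22 / 123 = 0.16.

C ≈ 0.16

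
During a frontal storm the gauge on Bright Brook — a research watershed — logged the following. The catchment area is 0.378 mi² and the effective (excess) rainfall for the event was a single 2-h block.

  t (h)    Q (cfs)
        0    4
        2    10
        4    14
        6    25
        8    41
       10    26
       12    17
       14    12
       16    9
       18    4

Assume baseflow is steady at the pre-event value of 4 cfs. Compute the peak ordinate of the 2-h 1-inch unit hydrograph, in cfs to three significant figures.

U_p ≈ 37.0 cfs

Direct runoff: 0.0, 6.0, 10.0, 21.0, 37.0, 22.0, 13.0, 8.0, 5.0, 0.0 cfs; ΣQ_DR = 122.0 cfs, peak = 37.0 cfs.
Runoff depth d = ΣQ_DR·Δt / A = 122.0 × 7200 / (0.378 mi²) = 1.000 in.
The 1-inch UH is the DRH scaled by (1 in)/d, so U_p = 37.0 × 1/1.000 = 37.0 cfs.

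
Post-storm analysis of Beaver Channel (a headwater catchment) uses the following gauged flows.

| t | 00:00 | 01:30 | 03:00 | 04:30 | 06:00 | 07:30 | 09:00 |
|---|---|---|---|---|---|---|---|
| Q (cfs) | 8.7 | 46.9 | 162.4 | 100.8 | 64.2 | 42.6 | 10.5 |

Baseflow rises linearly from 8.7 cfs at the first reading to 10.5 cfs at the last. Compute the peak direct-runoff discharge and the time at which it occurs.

Subtracting baseflow gives direct-runoff ordinates: 0.00, 37.90, 153.10, 91.20, 54.30, 32.40, 0.00 cfs.
The maximum is 153.10 cfs, occurring at the reading for t = 03:00.

Q_p = 153.10 cfs at t = 03:00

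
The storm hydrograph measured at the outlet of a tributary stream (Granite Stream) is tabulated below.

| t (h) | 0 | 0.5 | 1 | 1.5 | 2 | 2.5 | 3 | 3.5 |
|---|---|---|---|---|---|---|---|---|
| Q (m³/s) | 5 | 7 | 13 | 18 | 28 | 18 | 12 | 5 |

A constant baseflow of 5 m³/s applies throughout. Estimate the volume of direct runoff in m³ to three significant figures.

V ≈ 1.19 × 10^5 m³

Direct-runoff ordinates (Q − Q_b): 0.0, 2.0, 8.0, 13.0, 23.0, 13.0, 7.0, 0.0 m³/s.
ΣQ_DR = 66.00 m³/s.
With Δt = 0.5 h = 1800 s, V = ΣQ_DR · Δt = 66.00 × 1800 = 1.19 × 10^5 m³.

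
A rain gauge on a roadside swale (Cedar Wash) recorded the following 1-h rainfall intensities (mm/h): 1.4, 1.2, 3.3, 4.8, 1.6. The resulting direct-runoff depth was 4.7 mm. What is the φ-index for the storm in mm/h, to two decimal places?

φ ≈ 1.70 mm/h

Only the 2 blocks with intensity above φ contribute runoff: 3.3, 4.8 mm/h.
Σ(I−φ)·Δt = d  ⇒  (3.3+4.8 − 2φ)·1 = 4.7
φ = (8.100 − 4.7/1) / 2 = 1.70 mm/h.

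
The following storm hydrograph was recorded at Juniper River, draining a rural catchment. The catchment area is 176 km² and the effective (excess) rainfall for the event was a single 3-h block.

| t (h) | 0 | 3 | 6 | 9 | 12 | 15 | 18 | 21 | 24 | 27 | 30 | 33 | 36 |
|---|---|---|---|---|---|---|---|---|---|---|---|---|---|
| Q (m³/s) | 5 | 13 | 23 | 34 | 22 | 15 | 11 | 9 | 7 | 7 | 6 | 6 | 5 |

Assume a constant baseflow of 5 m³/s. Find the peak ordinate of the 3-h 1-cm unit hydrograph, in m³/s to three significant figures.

U_p ≈ 48.2 m³/s

Direct runoff: 0.0, 8.0, 18.0, 29.0, 17.0, 10.0, 6.0, 4.0, 2.0, 2.0, 1.0, 1.0, 0.0 m³/s; ΣQ_DR = 98.00 m³/s, peak = 29.0 m³/s.
Runoff depth d = ΣQ_DR·Δt / A = 98.00 × 10800 / (176 km²) = 6.014 mm.
The 1-cm UH is the DRH scaled by (10 mm)/d, so U_p = 29.0 × 10/6.014 = 48.2 m³/s.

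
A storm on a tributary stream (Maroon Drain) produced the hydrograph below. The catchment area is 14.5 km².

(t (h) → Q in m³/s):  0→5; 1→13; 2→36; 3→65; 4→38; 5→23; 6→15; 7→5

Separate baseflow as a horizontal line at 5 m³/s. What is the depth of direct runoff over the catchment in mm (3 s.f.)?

Direct runoff: 0.0, 8.0, 31.0, 60.0, 33.0, 18.0, 10.0, 0.0 m³/s; ΣQ_DR = 160.0 m³/s.
V = ΣQ_DR · Δt = 160.0 × 3600 s = 5.760 × 10^5 m³.
Over A = 14.5 km², depth = V / A = 39.7 mm.

d ≈ 39.7 mm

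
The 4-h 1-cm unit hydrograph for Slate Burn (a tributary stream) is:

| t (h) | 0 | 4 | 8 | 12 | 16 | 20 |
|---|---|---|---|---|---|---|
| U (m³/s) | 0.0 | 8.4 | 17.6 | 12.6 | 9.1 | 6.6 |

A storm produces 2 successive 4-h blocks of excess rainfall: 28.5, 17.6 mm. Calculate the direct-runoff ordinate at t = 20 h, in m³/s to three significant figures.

By discrete convolution, Q_j = Σ (P_i / 10 mm) · U_{j−i}.
At t = 20 h (j=5): Q = (28.5/10)·6.6 + (17.6/10)·9.1 = 34.8 m³/s.

Q ≈ 34.8 m³/s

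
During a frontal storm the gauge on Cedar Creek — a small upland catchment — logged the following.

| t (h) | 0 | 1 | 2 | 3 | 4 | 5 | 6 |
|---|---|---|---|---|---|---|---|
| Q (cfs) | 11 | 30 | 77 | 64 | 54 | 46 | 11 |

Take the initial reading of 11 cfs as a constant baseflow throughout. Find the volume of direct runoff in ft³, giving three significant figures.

V ≈ 7.78 × 10^5 ft³

Direct-runoff ordinates (Q − Q_b): 0.0, 19.0, 66.0, 53.0, 43.0, 35.0, 0.0 cfs.
ΣQ_DR = 216.0 cfs.
With Δt = 1 h = 3600 s, V = ΣQ_DR · Δt = 216.0 × 3600 = 7.78 × 10^5 ft³.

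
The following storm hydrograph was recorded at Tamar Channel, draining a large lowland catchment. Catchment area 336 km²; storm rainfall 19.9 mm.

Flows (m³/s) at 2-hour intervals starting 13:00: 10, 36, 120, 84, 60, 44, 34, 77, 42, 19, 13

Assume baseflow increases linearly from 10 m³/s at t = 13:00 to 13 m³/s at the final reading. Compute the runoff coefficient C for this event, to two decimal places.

ΣQ_DR = 412.5 m³/s; V = ΣQ_DR·Δt = 2.970 × 10^6 m³.
Runoff depth d = V / A = 8.839 mm.
C = d / P = 8.839 / 19.9 = 0.44.

C ≈ 0.44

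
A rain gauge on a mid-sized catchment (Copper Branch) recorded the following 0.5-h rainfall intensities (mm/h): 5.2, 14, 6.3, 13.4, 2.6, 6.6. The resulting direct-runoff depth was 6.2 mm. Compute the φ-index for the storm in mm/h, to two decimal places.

Only the 2 blocks with intensity above φ contribute runoff: 14, 13.4 mm/h.
Σ(I−φ)·Δt = d  ⇒  (14+13.4 − 2φ)·0.5 = 6.2
φ = (27.40 − 6.2/0.5) / 2 = 7.50 mm/h.

φ ≈ 7.50 mm/h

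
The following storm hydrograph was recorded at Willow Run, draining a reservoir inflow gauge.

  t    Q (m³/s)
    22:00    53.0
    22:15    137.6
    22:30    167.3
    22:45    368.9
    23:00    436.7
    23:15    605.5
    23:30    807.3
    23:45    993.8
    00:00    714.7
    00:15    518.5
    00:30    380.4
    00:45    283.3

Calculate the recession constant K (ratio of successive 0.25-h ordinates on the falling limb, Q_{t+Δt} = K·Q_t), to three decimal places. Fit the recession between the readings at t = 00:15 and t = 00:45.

K ≈ 0.739

Using the recession-limb readings at t = 00:15 and t = 00:45: Q falls from 518.5 to 283.3 m³/s over 2 intervals.
K = (Q₂/Q₁)^(1/2) = (283.3/518.5)^(1/2) = 0.739.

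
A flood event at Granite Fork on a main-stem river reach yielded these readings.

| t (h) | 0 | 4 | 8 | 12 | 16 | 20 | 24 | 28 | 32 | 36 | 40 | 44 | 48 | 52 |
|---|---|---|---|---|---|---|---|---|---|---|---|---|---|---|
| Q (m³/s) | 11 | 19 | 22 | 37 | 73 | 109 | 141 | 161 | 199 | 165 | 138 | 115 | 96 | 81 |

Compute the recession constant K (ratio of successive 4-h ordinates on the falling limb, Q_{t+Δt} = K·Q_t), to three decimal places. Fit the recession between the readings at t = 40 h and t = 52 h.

K ≈ 0.837

Using the recession-limb readings at t = 40 h and t = 52 h: Q falls from 138 to 81 m³/s over 3 intervals.
K = (Q₂/Q₁)^(1/3) = (81/138)^(1/3) = 0.837.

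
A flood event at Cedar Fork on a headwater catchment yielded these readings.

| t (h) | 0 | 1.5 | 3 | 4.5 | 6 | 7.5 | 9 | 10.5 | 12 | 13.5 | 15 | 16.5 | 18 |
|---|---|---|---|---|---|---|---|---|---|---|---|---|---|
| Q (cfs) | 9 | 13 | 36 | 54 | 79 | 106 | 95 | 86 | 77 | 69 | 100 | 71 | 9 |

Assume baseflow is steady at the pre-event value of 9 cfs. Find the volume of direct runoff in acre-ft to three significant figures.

Direct-runoff ordinates (Q − Q_b): 0.0, 4.0, 27.0, 45.0, 70.0, 97.0, 86.0, 77.0, 68.0, 60.0, 91.0, 62.0, 0.0 cfs.
ΣQ_DR = 687.0 cfs.
With Δt = 1.5 h = 5400 s, V = ΣQ_DR · Δt = 687.0 × 5400 = 3.71 × 10^6 ft³ = 85.2 acre-ft.

V ≈ 85.2 acre-ft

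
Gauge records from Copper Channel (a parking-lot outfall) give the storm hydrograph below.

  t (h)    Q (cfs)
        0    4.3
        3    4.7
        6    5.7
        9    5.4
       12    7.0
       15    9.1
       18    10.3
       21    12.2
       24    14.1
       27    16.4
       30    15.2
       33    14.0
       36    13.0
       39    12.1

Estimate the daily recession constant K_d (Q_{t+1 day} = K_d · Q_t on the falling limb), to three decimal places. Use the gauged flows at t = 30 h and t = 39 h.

Between t = 30 h and t = 39 h the flow falls from 15.2 to 12.1 cfs over 3×3 h = 9 h.
Per-interval ratio K = (12.1/15.2)^(1/3) = 0.9268; K_d = K^(24/3) = 0.544.

K_d ≈ 0.544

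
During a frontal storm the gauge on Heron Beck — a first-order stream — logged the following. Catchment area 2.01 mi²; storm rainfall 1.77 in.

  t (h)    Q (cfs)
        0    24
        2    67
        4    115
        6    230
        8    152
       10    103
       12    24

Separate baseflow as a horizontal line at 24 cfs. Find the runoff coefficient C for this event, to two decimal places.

C ≈ 0.48

ΣQ_DR = 547.0 cfs; V = ΣQ_DR·Δt = 3.938 × 10^6 ft³.
Runoff depth d = V / A = 0.8434 in.
C = d / P = 0.8434 / 1.77 = 0.48.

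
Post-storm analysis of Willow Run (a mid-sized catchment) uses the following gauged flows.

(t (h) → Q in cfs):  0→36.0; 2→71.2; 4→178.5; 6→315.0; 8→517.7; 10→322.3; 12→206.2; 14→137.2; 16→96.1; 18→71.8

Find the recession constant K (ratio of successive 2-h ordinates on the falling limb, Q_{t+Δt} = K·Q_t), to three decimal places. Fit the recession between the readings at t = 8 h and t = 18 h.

K ≈ 0.674

Using the recession-limb readings at t = 8 h and t = 18 h: Q falls from 517.7 to 71.8 cfs over 5 intervals.
K = (Q₂/Q₁)^(1/5) = (71.8/517.7)^(1/5) = 0.674.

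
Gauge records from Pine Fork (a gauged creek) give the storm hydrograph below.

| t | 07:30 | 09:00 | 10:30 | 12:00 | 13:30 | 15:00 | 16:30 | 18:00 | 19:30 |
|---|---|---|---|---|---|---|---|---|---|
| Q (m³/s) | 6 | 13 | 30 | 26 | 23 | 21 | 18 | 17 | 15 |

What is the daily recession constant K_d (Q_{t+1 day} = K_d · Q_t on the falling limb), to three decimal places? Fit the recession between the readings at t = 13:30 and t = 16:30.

Between t = 13:30 and t = 16:30 the flow falls from 23 to 18 m³/s over 2×1.5 h = 3 h.
Per-interval ratio K = (18/23)^(1/2) = 0.8847; K_d = K^(24/1.5) = 0.141.

K_d ≈ 0.141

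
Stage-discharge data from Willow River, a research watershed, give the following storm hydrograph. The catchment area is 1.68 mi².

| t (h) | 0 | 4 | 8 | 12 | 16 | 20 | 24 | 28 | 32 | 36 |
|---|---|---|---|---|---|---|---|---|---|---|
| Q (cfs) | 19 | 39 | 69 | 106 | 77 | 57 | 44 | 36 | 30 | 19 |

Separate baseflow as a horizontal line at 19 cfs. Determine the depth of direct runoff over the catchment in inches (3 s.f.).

d ≈ 1.13 in

Direct runoff: 0.0, 20.0, 50.0, 87.0, 58.0, 38.0, 25.0, 17.0, 11.0, 0.0 cfs; ΣQ_DR = 306.0 cfs.
V = ΣQ_DR · Δt = 306.0 × 14400 s = 4.406 × 10^6 ft³.
Over A = 1.68 mi², depth = V / A = 1.13 in.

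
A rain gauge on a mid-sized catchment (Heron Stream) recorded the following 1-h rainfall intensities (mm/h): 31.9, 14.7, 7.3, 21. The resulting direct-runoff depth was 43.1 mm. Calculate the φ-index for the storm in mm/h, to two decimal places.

φ ≈ 8.17 mm/h

Only the 3 blocks with intensity above φ contribute runoff: 31.9, 14.7, 21 mm/h.
Σ(I−φ)·Δt = d  ⇒  (31.9+14.7+21 − 3φ)·1 = 43.1
φ = (67.60 − 43.1/1) / 3 = 8.17 mm/h.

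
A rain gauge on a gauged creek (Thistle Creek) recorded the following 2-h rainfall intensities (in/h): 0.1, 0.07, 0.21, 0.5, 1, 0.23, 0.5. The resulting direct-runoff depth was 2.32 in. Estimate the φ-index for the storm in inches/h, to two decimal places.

φ ≈ 0.28 in/h

Only the 3 blocks with intensity above φ contribute runoff: 0.5, 1, 0.5 in/h.
Σ(I−φ)·Δt = d  ⇒  (0.5+1+0.5 − 3φ)·2 = 2.32
φ = (2.000 − 2.32/2) / 3 = 0.28 in/h.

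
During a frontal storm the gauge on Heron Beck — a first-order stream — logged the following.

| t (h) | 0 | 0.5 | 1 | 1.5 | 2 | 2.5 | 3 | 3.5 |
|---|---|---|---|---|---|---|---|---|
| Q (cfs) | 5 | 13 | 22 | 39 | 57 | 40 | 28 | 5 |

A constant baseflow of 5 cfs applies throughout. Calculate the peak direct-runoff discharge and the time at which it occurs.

Subtracting baseflow gives direct-runoff ordinates: 0.0, 8.0, 17.0, 34.0, 52.0, 35.0, 23.0, 0.0 cfs.
The maximum is 52.0 cfs, occurring at the reading for t = 2 h.

Q_p = 52.0 cfs at t = 2 h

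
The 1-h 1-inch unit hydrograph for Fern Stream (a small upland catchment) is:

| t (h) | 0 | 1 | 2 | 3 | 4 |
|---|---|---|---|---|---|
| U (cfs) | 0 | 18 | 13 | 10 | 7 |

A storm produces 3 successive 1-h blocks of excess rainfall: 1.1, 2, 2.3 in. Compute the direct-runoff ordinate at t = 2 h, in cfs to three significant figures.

Q ≈ 50.3 cfs

By discrete convolution, Q_j = Σ (P_i / 1 in) · U_{j−i}.
At t = 2 h (j=2): Q = (1.1/1)·13 + (2/1)·18 + (2.3/1)·0 = 50.3 cfs.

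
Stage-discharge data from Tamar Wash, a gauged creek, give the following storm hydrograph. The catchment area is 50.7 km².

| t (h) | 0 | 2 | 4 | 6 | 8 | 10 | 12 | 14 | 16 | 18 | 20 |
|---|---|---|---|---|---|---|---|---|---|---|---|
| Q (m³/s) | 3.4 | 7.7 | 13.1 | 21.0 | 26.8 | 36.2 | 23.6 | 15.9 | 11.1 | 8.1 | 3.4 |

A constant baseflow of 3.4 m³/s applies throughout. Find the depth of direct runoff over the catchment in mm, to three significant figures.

Direct runoff: 0.0, 4.3, 9.7, 17.6, 23.4, 32.8, 20.2, 12.5, 7.7, 4.7, 0.0 m³/s; ΣQ_DR = 132.9 m³/s.
V = ΣQ_DR · Δt = 132.9 × 7200 s = 9.569 × 10^5 m³.
Over A = 50.7 km², depth = V / A = 18.9 mm.

d ≈ 18.9 mm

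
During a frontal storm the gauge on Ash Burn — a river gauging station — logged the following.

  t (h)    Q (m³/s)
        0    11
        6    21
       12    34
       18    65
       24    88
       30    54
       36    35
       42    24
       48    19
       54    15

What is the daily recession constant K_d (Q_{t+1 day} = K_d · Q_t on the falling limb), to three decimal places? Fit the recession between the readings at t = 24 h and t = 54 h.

K_d ≈ 0.243

Between t = 24 h and t = 54 h the flow falls from 88 to 15 m³/s over 5×6 h = 30 h.
Per-interval ratio K = (15/88)^(1/5) = 0.7020; K_d = K^(24/6) = 0.243.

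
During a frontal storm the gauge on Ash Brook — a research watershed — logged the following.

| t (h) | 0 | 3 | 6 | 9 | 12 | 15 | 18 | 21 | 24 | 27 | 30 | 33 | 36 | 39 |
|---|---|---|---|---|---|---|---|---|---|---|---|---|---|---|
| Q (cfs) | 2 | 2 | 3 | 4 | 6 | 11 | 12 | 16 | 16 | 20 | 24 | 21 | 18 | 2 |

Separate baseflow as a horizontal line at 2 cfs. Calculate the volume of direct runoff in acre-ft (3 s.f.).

V ≈ 32.0 acre-ft

Direct-runoff ordinates (Q − Q_b): 0.0, 0.0, 1.0, 2.0, 4.0, 9.0, 10.0, 14.0, 14.0, 18.0, 22.0, 19.0, 16.0, 0.0 cfs.
ΣQ_DR = 129.0 cfs.
With Δt = 3 h = 10800 s, V = ΣQ_DR · Δt = 129.0 × 10800 = 1.39 × 10^6 ft³ = 32.0 acre-ft.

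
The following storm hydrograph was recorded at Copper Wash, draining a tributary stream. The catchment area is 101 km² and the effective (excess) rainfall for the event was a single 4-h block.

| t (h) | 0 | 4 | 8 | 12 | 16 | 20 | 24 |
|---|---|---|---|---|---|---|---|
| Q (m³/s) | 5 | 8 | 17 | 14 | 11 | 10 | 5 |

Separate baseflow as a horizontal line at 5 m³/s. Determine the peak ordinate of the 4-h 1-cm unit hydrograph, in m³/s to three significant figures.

Direct runoff: 0.0, 3.0, 12.0, 9.0, 6.0, 5.0, 0.0 m³/s; ΣQ_DR = 35.00 m³/s, peak = 12.0 m³/s.
Runoff depth d = ΣQ_DR·Δt / A = 35.00 × 14400 / (101 km²) = 4.990 mm.
The 1-cm UH is the DRH scaled by (10 mm)/d, so U_p = 12.0 × 10/4.990 = 24.0 m³/s.

U_p ≈ 24.0 m³/s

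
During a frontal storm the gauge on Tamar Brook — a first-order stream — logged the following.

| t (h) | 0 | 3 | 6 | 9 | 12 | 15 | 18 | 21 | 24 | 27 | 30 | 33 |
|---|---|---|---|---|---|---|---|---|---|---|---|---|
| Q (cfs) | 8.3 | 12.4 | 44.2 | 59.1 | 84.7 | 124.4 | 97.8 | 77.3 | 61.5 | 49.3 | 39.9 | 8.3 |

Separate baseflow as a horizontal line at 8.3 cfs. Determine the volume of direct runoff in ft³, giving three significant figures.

V ≈ 6.13 × 10^6 ft³

Direct-runoff ordinates (Q − Q_b): 0.0, 4.1, 35.9, 50.8, 76.4, 116.1, 89.5, 69.0, 53.2, 41.0, 31.6, 0.0 cfs.
ΣQ_DR = 567.6 cfs.
With Δt = 3 h = 10800 s, V = ΣQ_DR · Δt = 567.6 × 10800 = 6.13 × 10^6 ft³.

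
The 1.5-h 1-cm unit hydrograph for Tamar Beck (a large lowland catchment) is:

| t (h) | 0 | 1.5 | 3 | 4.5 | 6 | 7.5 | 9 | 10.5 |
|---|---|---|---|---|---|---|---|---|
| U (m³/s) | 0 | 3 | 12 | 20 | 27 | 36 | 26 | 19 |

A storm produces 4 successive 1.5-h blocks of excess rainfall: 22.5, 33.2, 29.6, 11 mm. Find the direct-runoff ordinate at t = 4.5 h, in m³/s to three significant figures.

Q ≈ 93.7 m³/s

By discrete convolution, Q_j = Σ (P_i / 10 mm) · U_{j−i}.
At t = 4.5 h (j=3): Q = (22.5/10)·20 + (33.2/10)·12 + (29.6/10)·3 + (11/10)·0 = 93.7 m³/s.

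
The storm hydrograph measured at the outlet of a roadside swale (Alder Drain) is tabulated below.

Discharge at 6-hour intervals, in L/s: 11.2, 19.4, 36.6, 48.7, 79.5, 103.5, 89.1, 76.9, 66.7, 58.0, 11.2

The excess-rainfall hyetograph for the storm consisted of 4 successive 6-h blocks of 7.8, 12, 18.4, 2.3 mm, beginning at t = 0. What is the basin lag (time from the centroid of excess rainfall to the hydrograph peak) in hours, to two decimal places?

Centroid of excess rainfall: t_c = Σ P_i·t̄_i / ΣP_i = 11.2519 h (block centres at 3, 9, 15, 21 h).
Hydrograph peak occurs at t = 30 h, so basin lag t_L = 30 − 11.2519 = 18.75 h.

t_L ≈ 18.75 h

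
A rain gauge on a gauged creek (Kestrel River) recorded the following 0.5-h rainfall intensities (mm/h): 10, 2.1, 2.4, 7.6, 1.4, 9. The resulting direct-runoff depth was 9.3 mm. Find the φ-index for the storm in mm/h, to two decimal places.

φ ≈ 2.67 mm/h

Only the 3 blocks with intensity above φ contribute runoff: 10, 7.6, 9 mm/h.
Σ(I−φ)·Δt = d  ⇒  (10+7.6+9 − 3φ)·0.5 = 9.3
φ = (26.60 − 9.3/0.5) / 3 = 2.67 mm/h.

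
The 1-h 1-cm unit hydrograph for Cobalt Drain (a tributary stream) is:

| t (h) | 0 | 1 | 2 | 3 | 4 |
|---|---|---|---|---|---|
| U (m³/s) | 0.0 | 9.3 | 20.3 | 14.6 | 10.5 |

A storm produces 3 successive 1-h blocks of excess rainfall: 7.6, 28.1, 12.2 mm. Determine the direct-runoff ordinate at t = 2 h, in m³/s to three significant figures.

By discrete convolution, Q_j = Σ (P_i / 10 mm) · U_{j−i}.
At t = 2 h (j=2): Q = (7.6/10)·20.3 + (28.1/10)·9.3 + (12.2/10)·0.0 = 41.6 m³/s.

Q ≈ 41.6 m³/s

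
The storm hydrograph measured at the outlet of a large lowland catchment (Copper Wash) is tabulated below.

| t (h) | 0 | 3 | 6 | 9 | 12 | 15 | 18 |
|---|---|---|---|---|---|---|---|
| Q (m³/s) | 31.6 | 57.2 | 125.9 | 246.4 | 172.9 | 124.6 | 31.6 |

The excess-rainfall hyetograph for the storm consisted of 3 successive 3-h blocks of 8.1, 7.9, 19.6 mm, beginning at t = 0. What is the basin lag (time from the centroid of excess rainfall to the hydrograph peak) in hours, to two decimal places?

Centroid of excess rainfall: t_c = Σ P_i·t̄_i / ΣP_i = 5.4691 h (block centres at 1.5, 4.5, 7.5 h).
Hydrograph peak occurs at t = 9 h, so basin lag t_L = 9 − 5.4691 = 3.53 h.

t_L ≈ 3.53 h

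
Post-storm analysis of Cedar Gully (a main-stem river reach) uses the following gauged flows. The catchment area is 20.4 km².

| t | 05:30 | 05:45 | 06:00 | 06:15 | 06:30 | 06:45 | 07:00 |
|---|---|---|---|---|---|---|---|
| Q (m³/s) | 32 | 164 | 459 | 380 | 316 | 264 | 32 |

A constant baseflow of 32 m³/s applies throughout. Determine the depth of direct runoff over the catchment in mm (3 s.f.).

Direct runoff: 0.0, 132.0, 427.0, 348.0, 284.0, 232.0, 0.0 m³/s; ΣQ_DR = 1423 m³/s.
V = ΣQ_DR · Δt = 1423 × 900 s = 1.281 × 10^6 m³.
Over A = 20.4 km², depth = V / A = 62.8 mm.

d ≈ 62.8 mm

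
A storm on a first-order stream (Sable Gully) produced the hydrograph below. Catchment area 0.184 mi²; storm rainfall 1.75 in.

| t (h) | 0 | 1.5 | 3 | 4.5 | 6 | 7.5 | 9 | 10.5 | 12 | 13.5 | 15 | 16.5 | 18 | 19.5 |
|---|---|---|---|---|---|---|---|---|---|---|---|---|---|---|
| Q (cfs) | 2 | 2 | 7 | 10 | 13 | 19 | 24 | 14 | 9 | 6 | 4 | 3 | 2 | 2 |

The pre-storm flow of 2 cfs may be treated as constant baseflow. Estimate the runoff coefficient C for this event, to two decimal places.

ΣQ_DR = 89.00 cfs; V = ΣQ_DR·Δt = 4.806 × 10^5 ft³.
Runoff depth d = V / A = 1.124 in.
C = d / P = 1.124 / 1.75 = 0.64.

C ≈ 0.64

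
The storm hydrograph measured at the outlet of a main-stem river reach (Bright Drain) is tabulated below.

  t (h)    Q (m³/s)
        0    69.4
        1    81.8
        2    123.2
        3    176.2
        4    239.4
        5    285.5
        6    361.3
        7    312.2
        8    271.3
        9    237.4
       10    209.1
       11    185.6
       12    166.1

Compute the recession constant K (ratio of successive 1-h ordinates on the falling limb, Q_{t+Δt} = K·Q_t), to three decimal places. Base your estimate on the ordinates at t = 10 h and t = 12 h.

Using the recession-limb readings at t = 10 h and t = 12 h: Q falls from 209.1 to 166.1 m³/s over 2 intervals.
K = (Q₂/Q₁)^(1/2) = (166.1/209.1)^(1/2) = 0.891.

K ≈ 0.891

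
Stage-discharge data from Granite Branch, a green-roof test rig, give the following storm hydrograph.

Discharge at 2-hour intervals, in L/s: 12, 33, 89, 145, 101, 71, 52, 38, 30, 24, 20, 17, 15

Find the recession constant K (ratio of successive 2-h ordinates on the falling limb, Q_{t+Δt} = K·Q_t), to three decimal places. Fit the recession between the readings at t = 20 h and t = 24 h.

Using the recession-limb readings at t = 20 h and t = 24 h: Q falls from 20 to 15 L/s over 2 intervals.
K = (Q₂/Q₁)^(1/2) = (15/20)^(1/2) = 0.866.

K ≈ 0.866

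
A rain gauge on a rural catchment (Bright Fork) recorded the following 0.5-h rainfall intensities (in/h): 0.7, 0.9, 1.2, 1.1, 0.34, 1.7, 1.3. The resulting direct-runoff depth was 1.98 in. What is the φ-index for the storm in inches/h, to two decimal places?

φ ≈ 0.49 in/h

Only the 6 blocks with intensity above φ contribute runoff: 0.7, 0.9, 1.2, 1.1, 1.7, 1.3 in/h.
Σ(I−φ)·Δt = d  ⇒  (0.7+0.9+1.2+1.1+1.7+1.3 − 6φ)·0.5 = 1.98
φ = (6.900 − 1.98/0.5) / 6 = 0.49 in/h.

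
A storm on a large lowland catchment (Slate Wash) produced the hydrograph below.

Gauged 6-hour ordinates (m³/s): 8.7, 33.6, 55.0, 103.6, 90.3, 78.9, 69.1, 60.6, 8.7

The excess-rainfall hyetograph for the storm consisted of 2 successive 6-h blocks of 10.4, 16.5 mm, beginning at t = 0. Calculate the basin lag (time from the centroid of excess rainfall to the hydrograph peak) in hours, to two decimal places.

t_L ≈ 11.32 h

Centroid of excess rainfall: t_c = Σ P_i·t̄_i / ΣP_i = 6.6803 h (block centres at 3, 9 h).
Hydrograph peak occurs at t = 18 h, so basin lag t_L = 18 − 6.6803 = 11.32 h.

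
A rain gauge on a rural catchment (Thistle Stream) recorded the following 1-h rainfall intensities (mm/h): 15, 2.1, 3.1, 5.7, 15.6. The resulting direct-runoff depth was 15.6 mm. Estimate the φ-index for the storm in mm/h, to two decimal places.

φ ≈ 7.50 mm/h

Only the 2 blocks with intensity above φ contribute runoff: 15, 15.6 mm/h.
Σ(I−φ)·Δt = d  ⇒  (15+15.6 − 2φ)·1 = 15.6
φ = (30.60 − 15.6/1) / 2 = 7.50 mm/h.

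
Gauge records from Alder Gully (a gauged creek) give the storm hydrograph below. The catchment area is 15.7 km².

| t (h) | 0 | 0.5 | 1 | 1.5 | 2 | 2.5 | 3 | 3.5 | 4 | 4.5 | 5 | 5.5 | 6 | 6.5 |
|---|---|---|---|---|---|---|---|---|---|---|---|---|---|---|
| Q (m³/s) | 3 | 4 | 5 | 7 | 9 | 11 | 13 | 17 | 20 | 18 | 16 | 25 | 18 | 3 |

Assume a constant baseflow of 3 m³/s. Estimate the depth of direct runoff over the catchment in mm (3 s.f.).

d ≈ 14.6 mm

Direct runoff: 0.0, 1.0, 2.0, 4.0, 6.0, 8.0, 10.0, 14.0, 17.0, 15.0, 13.0, 22.0, 15.0, 0.0 m³/s; ΣQ_DR = 127.0 m³/s.
V = ΣQ_DR · Δt = 127.0 × 1800 s = 2.286 × 10^5 m³.
Over A = 15.7 km², depth = V / A = 14.6 mm.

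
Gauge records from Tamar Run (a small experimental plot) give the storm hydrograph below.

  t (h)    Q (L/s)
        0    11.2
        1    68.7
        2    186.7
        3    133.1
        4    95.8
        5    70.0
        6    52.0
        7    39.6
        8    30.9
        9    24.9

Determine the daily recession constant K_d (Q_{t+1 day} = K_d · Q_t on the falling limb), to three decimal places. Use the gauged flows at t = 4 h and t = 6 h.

Between t = 4 h and t = 6 h the flow falls from 95.8 to 52.0 L/s over 2×1 h = 2 h.
Per-interval ratio K = (52.0/95.8)^(1/2) = 0.7367; K_d = K^(24/1) = 0.001.

K_d ≈ 0.001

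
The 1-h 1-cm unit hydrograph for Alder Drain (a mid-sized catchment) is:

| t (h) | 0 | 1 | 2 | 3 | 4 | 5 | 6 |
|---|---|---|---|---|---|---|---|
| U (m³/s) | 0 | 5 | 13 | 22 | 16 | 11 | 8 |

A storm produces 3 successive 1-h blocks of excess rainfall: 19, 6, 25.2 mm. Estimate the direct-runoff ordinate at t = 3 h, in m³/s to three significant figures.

By discrete convolution, Q_j = Σ (P_i / 10 mm) · U_{j−i}.
At t = 3 h (j=3): Q = (19/10)·22 + (6/10)·13 + (25.2/10)·5 = 62.2 m³/s.

Q ≈ 62.2 m³/s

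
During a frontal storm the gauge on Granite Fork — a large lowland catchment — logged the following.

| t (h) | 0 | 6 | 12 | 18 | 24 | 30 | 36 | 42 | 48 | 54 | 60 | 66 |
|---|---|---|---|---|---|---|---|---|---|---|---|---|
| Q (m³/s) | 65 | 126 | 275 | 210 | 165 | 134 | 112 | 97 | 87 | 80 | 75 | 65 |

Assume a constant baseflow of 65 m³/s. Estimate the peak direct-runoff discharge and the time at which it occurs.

Subtracting baseflow gives direct-runoff ordinates: 0.0, 61.0, 210.0, 145.0, 100.0, 69.0, 47.0, 32.0, 22.0, 15.0, 10.0, 0.0 m³/s.
The maximum is 210.0 m³/s, occurring at the reading for t = 12 h.

Q_p = 210.0 m³/s at t = 12 h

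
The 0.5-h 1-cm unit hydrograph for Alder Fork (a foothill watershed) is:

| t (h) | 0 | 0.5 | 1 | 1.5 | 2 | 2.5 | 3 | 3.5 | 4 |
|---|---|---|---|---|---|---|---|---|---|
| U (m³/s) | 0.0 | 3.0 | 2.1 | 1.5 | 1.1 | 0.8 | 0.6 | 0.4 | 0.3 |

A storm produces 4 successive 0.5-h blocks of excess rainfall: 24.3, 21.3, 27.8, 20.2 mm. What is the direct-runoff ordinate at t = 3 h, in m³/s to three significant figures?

By discrete convolution, Q_j = Σ (P_i / 10 mm) · U_{j−i}.
At t = 3 h (j=6): Q = (24.3/10)·0.6 + (21.3/10)·0.8 + (27.8/10)·1.1 + (20.2/10)·1.5 = 9.25 m³/s.

Q ≈ 9.25 m³/s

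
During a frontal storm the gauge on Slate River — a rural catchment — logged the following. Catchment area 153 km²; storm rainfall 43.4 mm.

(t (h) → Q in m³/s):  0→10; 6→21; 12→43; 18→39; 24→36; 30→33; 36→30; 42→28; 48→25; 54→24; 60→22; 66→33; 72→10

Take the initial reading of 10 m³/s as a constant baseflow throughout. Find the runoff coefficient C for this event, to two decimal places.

ΣQ_DR = 224.0 m³/s; V = ΣQ_DR·Δt = 4.838 × 10^6 m³.
Runoff depth d = V / A = 31.62 mm.
C = d / P = 31.62 / 43.4 = 0.73.

C ≈ 0.73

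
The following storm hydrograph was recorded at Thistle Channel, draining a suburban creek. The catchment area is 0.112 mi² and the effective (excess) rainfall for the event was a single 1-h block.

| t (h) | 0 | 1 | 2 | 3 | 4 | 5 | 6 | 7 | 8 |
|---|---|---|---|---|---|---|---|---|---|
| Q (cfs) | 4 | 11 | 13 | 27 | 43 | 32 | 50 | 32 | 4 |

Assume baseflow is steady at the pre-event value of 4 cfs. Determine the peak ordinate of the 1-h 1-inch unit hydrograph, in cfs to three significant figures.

U_p ≈ 18.5 cfs

Direct runoff: 0.0, 7.0, 9.0, 23.0, 39.0, 28.0, 46.0, 28.0, 0.0 cfs; ΣQ_DR = 180.0 cfs, peak = 46.0 cfs.
Runoff depth d = ΣQ_DR·Δt / A = 180.0 × 3600 / (0.112 mi²) = 2.490 in.
The 1-inch UH is the DRH scaled by (1 in)/d, so U_p = 46.0 × 1/2.490 = 18.5 cfs.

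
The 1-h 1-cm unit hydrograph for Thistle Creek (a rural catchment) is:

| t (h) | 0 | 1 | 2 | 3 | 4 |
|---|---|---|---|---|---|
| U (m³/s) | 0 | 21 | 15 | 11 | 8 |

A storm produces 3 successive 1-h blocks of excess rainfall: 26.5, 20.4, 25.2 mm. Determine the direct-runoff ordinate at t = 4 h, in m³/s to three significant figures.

By discrete convolution, Q_j = Σ (P_i / 10 mm) · U_{j−i}.
At t = 4 h (j=4): Q = (26.5/10)·8 + (20.4/10)·11 + (25.2/10)·15 = 81.4 m³/s.

Q ≈ 81.4 m³/s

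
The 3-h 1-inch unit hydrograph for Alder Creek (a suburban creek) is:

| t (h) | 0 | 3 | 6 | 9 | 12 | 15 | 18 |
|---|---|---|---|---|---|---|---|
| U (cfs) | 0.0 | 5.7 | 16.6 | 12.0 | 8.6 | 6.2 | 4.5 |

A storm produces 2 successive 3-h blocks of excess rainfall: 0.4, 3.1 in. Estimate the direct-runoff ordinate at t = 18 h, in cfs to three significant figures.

Q ≈ 21.0 cfs

By discrete convolution, Q_j = Σ (P_i / 1 in) · U_{j−i}.
At t = 18 h (j=6): Q = (0.4/1)·4.5 + (3.1/1)·6.2 = 21.0 cfs.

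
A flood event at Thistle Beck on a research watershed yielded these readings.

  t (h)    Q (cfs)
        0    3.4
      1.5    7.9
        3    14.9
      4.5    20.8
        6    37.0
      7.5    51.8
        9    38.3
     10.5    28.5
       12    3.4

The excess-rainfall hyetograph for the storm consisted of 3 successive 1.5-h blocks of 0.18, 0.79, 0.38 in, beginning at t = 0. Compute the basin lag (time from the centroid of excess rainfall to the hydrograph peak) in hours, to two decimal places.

t_L ≈ 5.03 h

Centroid of excess rainfall: t_c = Σ P_i·t̄_i / ΣP_i = 2.4722 h (block centres at 0.75, 2.25, 3.75 h).
Hydrograph peak occurs at t = 7.5 h, so basin lag t_L = 7.5 − 2.4722 = 5.03 h.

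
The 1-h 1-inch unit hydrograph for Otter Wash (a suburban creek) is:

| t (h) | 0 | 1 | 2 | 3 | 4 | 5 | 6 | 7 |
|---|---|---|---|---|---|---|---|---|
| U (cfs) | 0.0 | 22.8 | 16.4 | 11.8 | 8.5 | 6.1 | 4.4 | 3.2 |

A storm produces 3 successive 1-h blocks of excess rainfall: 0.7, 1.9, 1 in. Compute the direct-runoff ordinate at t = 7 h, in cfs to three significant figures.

Q ≈ 16.7 cfs

By discrete convolution, Q_j = Σ (P_i / 1 in) · U_{j−i}.
At t = 7 h (j=7): Q = (0.7/1)·3.2 + (1.9/1)·4.4 + (1/1)·6.1 = 16.7 cfs.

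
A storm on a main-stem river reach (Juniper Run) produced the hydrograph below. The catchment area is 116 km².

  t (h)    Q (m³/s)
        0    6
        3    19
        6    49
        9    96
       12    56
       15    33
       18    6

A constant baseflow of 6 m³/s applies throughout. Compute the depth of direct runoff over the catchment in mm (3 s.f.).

Direct runoff: 0.0, 13.0, 43.0, 90.0, 50.0, 27.0, 0.0 m³/s; ΣQ_DR = 223.0 m³/s.
V = ΣQ_DR · Δt = 223.0 × 10800 s = 2.408 × 10^6 m³.
Over A = 116 km², depth = V / A = 20.8 mm.

d ≈ 20.8 mm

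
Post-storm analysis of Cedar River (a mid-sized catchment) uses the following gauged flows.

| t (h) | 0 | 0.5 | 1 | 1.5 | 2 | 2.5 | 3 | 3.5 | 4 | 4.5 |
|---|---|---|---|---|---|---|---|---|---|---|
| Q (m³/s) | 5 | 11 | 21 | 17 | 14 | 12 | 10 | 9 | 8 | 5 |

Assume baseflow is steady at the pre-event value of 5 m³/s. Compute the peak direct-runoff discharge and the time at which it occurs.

Subtracting baseflow gives direct-runoff ordinates: 0.0, 6.0, 16.0, 12.0, 9.0, 7.0, 5.0, 4.0, 3.0, 0.0 m³/s.
The maximum is 16.0 m³/s, occurring at the reading for t = 1 h.

Q_p = 16.0 m³/s at t = 1 h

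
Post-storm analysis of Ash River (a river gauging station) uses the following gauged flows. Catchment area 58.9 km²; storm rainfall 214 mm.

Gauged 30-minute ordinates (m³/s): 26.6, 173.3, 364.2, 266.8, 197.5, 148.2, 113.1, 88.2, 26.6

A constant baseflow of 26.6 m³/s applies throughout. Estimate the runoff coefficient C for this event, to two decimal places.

C ≈ 0.17

ΣQ_DR = 1165 m³/s; V = ΣQ_DR·Δt = 2.097 × 10^6 m³.
Runoff depth d = V / A = 35.61 mm.
C = d / P = 35.61 / 214 = 0.17.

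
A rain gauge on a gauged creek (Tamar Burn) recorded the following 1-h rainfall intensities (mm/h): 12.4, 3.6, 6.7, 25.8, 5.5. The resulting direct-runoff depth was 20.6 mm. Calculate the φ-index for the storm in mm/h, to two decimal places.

φ ≈ 8.80 mm/h

Only the 2 blocks with intensity above φ contribute runoff: 12.4, 25.8 mm/h.
Σ(I−φ)·Δt = d  ⇒  (12.4+25.8 − 2φ)·1 = 20.6
φ = (38.20 − 20.6/1) / 2 = 8.80 mm/h.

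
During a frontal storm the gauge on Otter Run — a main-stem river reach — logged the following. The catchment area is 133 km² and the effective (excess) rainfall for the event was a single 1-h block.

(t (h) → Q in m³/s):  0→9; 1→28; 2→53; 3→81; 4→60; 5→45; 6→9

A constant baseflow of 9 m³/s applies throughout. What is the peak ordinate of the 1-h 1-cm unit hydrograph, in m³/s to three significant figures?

Direct runoff: 0.0, 19.0, 44.0, 72.0, 51.0, 36.0, 0.0 m³/s; ΣQ_DR = 222.0 m³/s, peak = 72.0 m³/s.
Runoff depth d = ΣQ_DR·Δt / A = 222.0 × 3600 / (133 km²) = 6.009 mm.
The 1-cm UH is the DRH scaled by (10 mm)/d, so U_p = 72.0 × 10/6.009 = 120 m³/s.

U_p ≈ 120 m³/s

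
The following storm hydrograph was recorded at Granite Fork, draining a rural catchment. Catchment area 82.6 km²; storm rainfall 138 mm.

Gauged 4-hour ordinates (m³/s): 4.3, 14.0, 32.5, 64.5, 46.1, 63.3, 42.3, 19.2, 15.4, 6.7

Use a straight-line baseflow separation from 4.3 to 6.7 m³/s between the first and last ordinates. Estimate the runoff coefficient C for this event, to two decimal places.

C ≈ 0.32

ΣQ_DR = 253.3 m³/s; V = ΣQ_DR·Δt = 3.648 × 10^6 m³.
Runoff depth d = V / A = 44.16 mm.
C = d / P = 44.16 / 138 = 0.32.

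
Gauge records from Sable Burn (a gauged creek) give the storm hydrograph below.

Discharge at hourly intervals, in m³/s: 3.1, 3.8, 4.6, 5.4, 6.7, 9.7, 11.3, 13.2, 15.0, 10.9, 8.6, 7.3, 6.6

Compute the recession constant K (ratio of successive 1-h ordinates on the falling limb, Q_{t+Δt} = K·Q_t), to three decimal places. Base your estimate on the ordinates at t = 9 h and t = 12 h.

Using the recession-limb readings at t = 9 h and t = 12 h: Q falls from 10.9 to 6.6 m³/s over 3 intervals.
K = (Q₂/Q₁)^(1/3) = (6.6/10.9)^(1/3) = 0.846.

K ≈ 0.846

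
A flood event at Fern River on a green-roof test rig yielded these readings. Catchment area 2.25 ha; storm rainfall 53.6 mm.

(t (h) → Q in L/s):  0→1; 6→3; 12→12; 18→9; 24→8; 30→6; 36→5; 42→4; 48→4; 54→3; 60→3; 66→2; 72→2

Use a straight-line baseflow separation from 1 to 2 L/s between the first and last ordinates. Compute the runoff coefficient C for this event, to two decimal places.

C ≈ 0.76

ΣQ_DR = 42.50 L/s; V = ΣQ_DR·Δt = 9.180 × 10^5 L.
Runoff depth d = V / A = 40.80 mm.
C = d / P = 40.80 / 53.6 = 0.76.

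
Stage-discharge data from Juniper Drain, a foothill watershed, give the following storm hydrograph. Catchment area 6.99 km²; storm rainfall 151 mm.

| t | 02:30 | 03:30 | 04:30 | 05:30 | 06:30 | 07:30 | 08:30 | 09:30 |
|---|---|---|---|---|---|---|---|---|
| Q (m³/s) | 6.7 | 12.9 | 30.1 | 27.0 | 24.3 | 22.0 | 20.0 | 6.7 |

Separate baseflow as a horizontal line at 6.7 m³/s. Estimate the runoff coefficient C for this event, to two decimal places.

C ≈ 0.33

ΣQ_DR = 96.10 m³/s; V = ΣQ_DR·Δt = 3.460 × 10^5 m³.
Runoff depth d = V / A = 49.49 mm.
C = d / P = 49.49 / 151 = 0.33.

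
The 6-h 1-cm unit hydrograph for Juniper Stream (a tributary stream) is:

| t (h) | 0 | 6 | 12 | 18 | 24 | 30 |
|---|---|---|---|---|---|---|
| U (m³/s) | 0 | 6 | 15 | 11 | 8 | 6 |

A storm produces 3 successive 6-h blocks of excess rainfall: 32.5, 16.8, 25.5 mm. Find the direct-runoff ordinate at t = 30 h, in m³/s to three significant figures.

Q ≈ 61.0 m³/s

By discrete convolution, Q_j = Σ (P_i / 10 mm) · U_{j−i}.
At t = 30 h (j=5): Q = (32.5/10)·6 + (16.8/10)·8 + (25.5/10)·11 = 61.0 m³/s.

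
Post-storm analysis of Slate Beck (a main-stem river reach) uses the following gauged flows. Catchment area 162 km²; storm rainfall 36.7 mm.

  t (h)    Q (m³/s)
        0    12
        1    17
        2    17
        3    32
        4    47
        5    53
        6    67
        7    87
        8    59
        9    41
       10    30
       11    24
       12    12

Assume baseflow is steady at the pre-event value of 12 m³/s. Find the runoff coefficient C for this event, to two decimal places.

C ≈ 0.21

ΣQ_DR = 342.0 m³/s; V = ΣQ_DR·Δt = 1.231 × 10^6 m³.
Runoff depth d = V / A = 7.600 mm.
C = d / P = 7.600 / 36.7 = 0.21.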